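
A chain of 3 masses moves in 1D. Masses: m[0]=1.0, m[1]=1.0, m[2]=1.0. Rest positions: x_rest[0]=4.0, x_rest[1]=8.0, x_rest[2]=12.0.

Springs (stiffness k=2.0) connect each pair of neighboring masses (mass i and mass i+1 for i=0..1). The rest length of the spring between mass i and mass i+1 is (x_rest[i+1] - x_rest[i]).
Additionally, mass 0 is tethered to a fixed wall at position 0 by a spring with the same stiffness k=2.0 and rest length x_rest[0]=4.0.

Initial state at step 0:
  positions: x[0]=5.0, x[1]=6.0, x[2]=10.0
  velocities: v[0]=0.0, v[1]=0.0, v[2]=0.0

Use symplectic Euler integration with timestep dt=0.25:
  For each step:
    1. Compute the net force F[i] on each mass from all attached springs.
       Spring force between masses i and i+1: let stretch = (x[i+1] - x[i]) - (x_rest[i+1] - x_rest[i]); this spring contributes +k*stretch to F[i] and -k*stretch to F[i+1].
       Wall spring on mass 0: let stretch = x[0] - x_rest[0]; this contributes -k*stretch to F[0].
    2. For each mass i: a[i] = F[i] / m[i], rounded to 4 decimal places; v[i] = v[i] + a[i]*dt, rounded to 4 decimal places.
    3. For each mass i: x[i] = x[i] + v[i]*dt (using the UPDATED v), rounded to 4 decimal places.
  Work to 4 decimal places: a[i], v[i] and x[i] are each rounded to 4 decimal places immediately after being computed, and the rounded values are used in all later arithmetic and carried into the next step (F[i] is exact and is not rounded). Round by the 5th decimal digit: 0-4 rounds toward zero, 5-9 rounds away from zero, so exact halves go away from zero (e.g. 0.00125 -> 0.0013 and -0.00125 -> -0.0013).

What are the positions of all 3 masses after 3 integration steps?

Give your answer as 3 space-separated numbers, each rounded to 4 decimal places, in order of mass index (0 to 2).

Answer: 2.7969 7.5352 10.2090

Derivation:
Step 0: x=[5.0000 6.0000 10.0000] v=[0.0000 0.0000 0.0000]
Step 1: x=[4.5000 6.3750 10.0000] v=[-2.0000 1.5000 0.0000]
Step 2: x=[3.6719 6.9688 10.0469] v=[-3.3125 2.3750 0.1875]
Step 3: x=[2.7969 7.5352 10.2090] v=[-3.5000 2.2656 0.6485]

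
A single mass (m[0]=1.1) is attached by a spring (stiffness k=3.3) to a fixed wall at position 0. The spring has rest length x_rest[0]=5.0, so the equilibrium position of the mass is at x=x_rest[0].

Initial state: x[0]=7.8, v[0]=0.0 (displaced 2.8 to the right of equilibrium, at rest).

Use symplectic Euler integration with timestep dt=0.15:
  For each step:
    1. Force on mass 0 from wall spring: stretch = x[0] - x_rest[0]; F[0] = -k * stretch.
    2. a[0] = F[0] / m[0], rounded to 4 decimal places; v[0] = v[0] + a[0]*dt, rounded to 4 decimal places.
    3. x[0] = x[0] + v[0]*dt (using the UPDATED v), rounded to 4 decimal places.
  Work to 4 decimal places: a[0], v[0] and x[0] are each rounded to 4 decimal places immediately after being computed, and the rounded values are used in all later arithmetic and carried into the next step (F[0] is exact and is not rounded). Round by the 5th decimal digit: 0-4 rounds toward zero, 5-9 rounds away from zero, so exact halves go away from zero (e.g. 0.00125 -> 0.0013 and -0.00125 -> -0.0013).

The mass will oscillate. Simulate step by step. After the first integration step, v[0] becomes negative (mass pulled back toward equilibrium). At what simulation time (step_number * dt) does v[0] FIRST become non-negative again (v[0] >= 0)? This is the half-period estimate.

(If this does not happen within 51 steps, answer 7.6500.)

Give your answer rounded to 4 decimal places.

Step 0: x=[7.8000] v=[0.0000]
Step 1: x=[7.6110] v=[-1.2600]
Step 2: x=[7.2458] v=[-2.4350]
Step 3: x=[6.7290] v=[-3.4456]
Step 4: x=[6.0954] v=[-4.2237]
Step 5: x=[5.3879] v=[-4.7166]
Step 6: x=[4.6542] v=[-4.8912]
Step 7: x=[3.9439] v=[-4.7356]
Step 8: x=[3.3048] v=[-4.2604]
Step 9: x=[2.7802] v=[-3.4976]
Step 10: x=[2.4054] v=[-2.4987]
Step 11: x=[2.2057] v=[-1.3311]
Step 12: x=[2.1946] v=[-0.0737]
Step 13: x=[2.3729] v=[1.1887]
First v>=0 after going negative at step 13, time=1.9500

Answer: 1.9500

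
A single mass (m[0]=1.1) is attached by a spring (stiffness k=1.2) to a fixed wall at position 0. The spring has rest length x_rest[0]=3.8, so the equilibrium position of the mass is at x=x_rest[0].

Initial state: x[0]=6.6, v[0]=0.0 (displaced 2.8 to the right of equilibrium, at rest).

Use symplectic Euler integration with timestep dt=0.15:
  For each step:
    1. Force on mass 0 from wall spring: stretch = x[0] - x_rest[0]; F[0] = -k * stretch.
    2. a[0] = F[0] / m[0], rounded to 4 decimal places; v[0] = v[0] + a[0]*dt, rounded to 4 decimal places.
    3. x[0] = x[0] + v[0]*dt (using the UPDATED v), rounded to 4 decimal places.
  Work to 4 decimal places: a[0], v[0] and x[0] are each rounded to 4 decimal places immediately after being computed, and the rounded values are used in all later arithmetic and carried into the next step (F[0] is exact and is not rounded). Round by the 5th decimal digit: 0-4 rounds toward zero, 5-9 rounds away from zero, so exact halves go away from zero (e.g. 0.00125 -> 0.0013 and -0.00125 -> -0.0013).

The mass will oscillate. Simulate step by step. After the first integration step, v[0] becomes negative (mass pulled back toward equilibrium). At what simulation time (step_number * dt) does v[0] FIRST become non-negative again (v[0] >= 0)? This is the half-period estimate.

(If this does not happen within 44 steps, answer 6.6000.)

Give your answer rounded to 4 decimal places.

Answer: 3.1500

Derivation:
Step 0: x=[6.6000] v=[0.0000]
Step 1: x=[6.5313] v=[-0.4582]
Step 2: x=[6.3955] v=[-0.9051]
Step 3: x=[6.1960] v=[-1.3298]
Step 4: x=[5.9377] v=[-1.7219]
Step 5: x=[5.6269] v=[-2.0717]
Step 6: x=[5.2713] v=[-2.3707]
Step 7: x=[4.8796] v=[-2.6115]
Step 8: x=[4.4614] v=[-2.7882]
Step 9: x=[4.0269] v=[-2.8964]
Step 10: x=[3.5869] v=[-2.9335]
Step 11: x=[3.1521] v=[-2.8986]
Step 12: x=[2.7332] v=[-2.7926]
Step 13: x=[2.3405] v=[-2.6180]
Step 14: x=[1.9836] v=[-2.3792]
Step 15: x=[1.6713] v=[-2.0820]
Step 16: x=[1.4112] v=[-1.7337]
Step 17: x=[1.2098] v=[-1.3428]
Step 18: x=[1.0720] v=[-0.9189]
Step 19: x=[1.0011] v=[-0.4725]
Step 20: x=[0.9989] v=[-0.0145]
Step 21: x=[1.0655] v=[0.4439]
First v>=0 after going negative at step 21, time=3.1500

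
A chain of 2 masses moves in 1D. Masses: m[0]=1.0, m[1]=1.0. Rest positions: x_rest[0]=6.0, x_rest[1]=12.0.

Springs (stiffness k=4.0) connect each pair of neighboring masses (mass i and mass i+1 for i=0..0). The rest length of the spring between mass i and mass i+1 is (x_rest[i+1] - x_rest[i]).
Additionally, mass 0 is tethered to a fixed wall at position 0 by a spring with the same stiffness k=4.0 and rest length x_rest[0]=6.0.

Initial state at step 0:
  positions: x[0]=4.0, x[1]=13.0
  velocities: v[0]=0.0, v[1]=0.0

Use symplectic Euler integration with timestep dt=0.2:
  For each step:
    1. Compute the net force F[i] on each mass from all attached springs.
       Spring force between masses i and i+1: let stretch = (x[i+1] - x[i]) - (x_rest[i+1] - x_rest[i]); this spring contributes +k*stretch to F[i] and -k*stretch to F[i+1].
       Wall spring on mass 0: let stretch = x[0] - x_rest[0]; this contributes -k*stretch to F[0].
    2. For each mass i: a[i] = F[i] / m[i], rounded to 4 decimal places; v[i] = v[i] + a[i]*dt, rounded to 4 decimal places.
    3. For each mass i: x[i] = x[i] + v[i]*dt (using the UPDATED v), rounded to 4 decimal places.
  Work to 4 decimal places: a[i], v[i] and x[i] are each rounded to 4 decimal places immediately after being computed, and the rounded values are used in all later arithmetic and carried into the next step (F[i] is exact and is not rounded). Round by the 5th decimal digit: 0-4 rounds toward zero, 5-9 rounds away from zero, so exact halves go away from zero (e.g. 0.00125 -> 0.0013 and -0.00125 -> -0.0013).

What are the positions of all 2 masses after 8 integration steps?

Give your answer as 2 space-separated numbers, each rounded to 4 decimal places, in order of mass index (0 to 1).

Step 0: x=[4.0000 13.0000] v=[0.0000 0.0000]
Step 1: x=[4.8000 12.5200] v=[4.0000 -2.4000]
Step 2: x=[6.0672 11.7648] v=[6.3360 -3.7760]
Step 3: x=[7.2753 11.0580] v=[6.0403 -3.5341]
Step 4: x=[7.9245 10.7059] v=[3.2462 -1.7603]
Step 5: x=[7.7508 10.8688] v=[-0.8683 0.8146]
Step 6: x=[6.8359 11.4928] v=[-4.5745 3.1202]
Step 7: x=[5.5724 12.3317] v=[-6.3177 4.1947]
Step 8: x=[4.4988 13.0492] v=[-5.3682 3.5873]

Answer: 4.4988 13.0492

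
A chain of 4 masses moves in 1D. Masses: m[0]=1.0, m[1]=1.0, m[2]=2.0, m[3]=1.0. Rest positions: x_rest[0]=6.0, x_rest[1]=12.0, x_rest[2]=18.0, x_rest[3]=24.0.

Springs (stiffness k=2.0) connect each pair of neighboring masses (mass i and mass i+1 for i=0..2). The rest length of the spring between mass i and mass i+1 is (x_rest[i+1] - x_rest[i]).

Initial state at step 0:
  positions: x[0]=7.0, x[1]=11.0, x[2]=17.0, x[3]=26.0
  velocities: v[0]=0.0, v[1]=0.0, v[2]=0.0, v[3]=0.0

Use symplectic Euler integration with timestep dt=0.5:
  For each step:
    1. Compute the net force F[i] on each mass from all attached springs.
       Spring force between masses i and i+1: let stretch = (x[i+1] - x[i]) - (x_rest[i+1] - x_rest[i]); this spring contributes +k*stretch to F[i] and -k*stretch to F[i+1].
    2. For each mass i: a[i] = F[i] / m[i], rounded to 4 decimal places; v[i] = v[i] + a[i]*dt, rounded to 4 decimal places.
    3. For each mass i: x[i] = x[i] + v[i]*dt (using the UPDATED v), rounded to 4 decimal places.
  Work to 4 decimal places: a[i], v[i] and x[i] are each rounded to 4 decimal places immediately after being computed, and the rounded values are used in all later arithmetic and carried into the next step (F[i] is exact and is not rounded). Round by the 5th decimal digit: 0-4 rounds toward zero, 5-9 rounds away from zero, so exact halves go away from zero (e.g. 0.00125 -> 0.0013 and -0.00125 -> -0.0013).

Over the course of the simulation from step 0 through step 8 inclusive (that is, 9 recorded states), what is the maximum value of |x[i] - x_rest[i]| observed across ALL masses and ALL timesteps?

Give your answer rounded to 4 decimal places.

Step 0: x=[7.0000 11.0000 17.0000 26.0000] v=[0.0000 0.0000 0.0000 0.0000]
Step 1: x=[6.0000 12.0000 17.7500 24.5000] v=[-2.0000 2.0000 1.5000 -3.0000]
Step 2: x=[5.0000 12.8750 18.7500 22.6250] v=[-2.0000 1.7500 2.0000 -3.7500]
Step 3: x=[4.9375 12.7500 19.2500 21.8125] v=[-0.1250 -0.2500 1.0000 -1.6250]
Step 4: x=[5.7813 11.9688 18.7656 22.7188] v=[1.6875 -1.5625 -0.9688 1.8125]
Step 5: x=[6.7188 11.4922 17.5703 24.6485] v=[1.8750 -0.9532 -2.3906 3.8593]
Step 6: x=[7.0430 11.6680 16.6250 26.0391] v=[0.6484 0.3515 -1.8906 2.7811]
Step 7: x=[6.6797 12.0098 16.7940 25.7226] v=[-0.7266 0.6835 0.3380 -0.6330]
Step 8: x=[5.9815 12.0786 17.9991 23.9418] v=[-1.3965 0.1376 2.4102 -3.5616]
Max displacement = 2.1875

Answer: 2.1875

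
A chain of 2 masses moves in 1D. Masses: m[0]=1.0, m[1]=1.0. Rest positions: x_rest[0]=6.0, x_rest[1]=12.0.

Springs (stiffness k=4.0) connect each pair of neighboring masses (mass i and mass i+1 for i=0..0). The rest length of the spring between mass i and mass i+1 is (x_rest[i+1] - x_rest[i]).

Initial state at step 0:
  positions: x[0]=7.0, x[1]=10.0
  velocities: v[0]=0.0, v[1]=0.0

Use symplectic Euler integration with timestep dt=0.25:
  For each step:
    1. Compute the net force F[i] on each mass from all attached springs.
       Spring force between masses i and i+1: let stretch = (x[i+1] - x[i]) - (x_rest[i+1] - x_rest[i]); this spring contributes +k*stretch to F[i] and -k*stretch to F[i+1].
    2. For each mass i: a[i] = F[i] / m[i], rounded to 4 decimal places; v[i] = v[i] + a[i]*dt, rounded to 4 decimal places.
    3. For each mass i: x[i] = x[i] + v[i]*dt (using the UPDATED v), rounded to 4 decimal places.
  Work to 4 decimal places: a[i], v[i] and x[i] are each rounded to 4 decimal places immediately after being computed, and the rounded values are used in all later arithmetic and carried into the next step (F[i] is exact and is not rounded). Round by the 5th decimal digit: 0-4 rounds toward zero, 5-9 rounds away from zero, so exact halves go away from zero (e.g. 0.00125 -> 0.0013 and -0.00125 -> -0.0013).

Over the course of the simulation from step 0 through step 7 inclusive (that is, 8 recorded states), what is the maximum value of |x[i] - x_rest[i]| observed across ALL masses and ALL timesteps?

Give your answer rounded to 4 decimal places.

Answer: 2.0937

Derivation:
Step 0: x=[7.0000 10.0000] v=[0.0000 0.0000]
Step 1: x=[6.2500 10.7500] v=[-3.0000 3.0000]
Step 2: x=[5.1250 11.8750] v=[-4.5000 4.5000]
Step 3: x=[4.1875 12.8125] v=[-3.7500 3.7500]
Step 4: x=[3.9063 13.0938] v=[-1.1250 1.1250]
Step 5: x=[4.4219 12.5782] v=[2.0625 -2.0625]
Step 6: x=[5.4766 11.5235] v=[4.2188 -4.2188]
Step 7: x=[6.5430 10.4571] v=[4.2657 -4.2657]
Max displacement = 2.0937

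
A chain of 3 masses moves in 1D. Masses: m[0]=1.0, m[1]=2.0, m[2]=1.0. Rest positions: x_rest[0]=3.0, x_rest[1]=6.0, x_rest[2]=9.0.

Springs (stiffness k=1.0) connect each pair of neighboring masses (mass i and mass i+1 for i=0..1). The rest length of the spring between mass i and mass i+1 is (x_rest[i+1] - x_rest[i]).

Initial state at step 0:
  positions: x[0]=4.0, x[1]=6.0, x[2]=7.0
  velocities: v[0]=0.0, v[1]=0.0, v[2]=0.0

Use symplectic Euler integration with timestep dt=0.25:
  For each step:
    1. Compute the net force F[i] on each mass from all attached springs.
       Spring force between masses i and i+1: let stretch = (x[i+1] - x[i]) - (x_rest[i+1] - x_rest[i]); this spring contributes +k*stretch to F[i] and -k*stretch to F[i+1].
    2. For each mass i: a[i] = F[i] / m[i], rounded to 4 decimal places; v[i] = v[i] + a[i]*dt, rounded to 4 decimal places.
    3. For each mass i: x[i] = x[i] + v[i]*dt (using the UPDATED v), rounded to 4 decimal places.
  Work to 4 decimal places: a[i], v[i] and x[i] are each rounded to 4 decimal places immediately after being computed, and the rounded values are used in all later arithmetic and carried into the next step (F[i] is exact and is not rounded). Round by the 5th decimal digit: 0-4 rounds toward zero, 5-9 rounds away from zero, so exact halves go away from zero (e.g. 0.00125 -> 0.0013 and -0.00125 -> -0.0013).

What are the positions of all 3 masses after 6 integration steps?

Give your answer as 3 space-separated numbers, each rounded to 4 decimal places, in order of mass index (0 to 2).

Answer: 2.8328 5.5789 9.0096

Derivation:
Step 0: x=[4.0000 6.0000 7.0000] v=[0.0000 0.0000 0.0000]
Step 1: x=[3.9375 5.9688 7.1250] v=[-0.2500 -0.1250 0.5000]
Step 2: x=[3.8145 5.9102 7.3653] v=[-0.4922 -0.2344 0.9610]
Step 3: x=[3.6349 5.8316 7.7021] v=[-0.7183 -0.3145 1.3472]
Step 4: x=[3.4051 5.7428 8.1095] v=[-0.9191 -0.3553 1.6296]
Step 5: x=[3.1339 5.6549 8.5565] v=[-1.0847 -0.3517 1.7879]
Step 6: x=[2.8328 5.5789 9.0096] v=[-1.2045 -0.3041 1.8125]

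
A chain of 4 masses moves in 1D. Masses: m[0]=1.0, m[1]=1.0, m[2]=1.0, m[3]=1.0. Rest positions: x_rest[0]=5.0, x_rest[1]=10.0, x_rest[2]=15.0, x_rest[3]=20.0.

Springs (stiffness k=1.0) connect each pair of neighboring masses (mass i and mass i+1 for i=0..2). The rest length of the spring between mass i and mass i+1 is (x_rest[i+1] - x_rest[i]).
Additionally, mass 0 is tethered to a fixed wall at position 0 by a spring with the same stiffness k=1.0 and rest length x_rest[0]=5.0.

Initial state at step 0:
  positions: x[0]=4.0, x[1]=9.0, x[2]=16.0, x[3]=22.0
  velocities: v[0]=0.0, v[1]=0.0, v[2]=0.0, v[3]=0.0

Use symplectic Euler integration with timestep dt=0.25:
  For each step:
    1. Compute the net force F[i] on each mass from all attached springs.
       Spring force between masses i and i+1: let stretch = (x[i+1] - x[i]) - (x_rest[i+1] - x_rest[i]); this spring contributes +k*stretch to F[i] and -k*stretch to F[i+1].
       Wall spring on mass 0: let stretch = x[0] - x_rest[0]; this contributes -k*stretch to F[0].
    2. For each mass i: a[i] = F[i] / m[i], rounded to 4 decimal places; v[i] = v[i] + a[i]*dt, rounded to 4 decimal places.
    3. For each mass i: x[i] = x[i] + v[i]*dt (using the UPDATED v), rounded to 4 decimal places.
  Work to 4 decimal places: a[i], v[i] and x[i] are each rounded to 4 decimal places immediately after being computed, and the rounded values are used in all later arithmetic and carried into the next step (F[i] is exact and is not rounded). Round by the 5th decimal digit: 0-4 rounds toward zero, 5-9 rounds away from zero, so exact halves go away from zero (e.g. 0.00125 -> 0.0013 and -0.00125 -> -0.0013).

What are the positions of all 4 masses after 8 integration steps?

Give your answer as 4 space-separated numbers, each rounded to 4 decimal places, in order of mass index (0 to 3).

Step 0: x=[4.0000 9.0000 16.0000 22.0000] v=[0.0000 0.0000 0.0000 0.0000]
Step 1: x=[4.0625 9.1250 15.9375 21.9375] v=[0.2500 0.5000 -0.2500 -0.2500]
Step 2: x=[4.1875 9.3594 15.8242 21.8125] v=[0.5000 0.9375 -0.4531 -0.5000]
Step 3: x=[4.3740 9.6746 15.6812 21.6257] v=[0.7461 1.2607 -0.5722 -0.7471]
Step 4: x=[4.6185 10.0339 15.5343 21.3799] v=[0.9778 1.4372 -0.5877 -0.9832]
Step 5: x=[4.9128 10.3985 15.4090 21.0813] v=[1.1770 1.4585 -0.5014 -1.1946]
Step 6: x=[5.2429 10.7334 15.3250 20.7406] v=[1.3202 1.3397 -0.3360 -1.3627]
Step 7: x=[5.5884 11.0122 15.2925 20.3740] v=[1.3821 1.1150 -0.1300 -1.4666]
Step 8: x=[5.9237 11.2195 15.3101 20.0023] v=[1.3410 0.8291 0.0703 -1.4870]

Answer: 5.9237 11.2195 15.3101 20.0023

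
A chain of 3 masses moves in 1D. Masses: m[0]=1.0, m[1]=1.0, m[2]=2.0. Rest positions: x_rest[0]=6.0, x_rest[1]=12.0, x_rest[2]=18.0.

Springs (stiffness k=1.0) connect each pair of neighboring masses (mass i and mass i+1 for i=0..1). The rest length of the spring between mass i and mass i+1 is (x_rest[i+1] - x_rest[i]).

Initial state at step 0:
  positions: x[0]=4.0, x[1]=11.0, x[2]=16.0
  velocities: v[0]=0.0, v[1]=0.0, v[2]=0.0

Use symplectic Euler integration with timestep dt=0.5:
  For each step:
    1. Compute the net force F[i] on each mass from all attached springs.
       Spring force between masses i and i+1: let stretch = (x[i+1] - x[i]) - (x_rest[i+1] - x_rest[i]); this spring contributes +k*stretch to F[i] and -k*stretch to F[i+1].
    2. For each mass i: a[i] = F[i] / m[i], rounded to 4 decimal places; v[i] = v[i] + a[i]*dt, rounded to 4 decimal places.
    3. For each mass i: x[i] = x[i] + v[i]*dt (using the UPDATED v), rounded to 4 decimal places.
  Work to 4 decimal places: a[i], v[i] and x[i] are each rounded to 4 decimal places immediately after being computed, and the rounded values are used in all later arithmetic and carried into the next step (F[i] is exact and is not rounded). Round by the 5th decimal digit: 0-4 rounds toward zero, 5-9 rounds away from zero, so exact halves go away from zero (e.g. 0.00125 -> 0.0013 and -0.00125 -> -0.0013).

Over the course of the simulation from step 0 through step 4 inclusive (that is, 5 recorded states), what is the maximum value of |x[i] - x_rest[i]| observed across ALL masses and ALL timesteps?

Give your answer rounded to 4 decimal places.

Step 0: x=[4.0000 11.0000 16.0000] v=[0.0000 0.0000 0.0000]
Step 1: x=[4.2500 10.5000 16.1250] v=[0.5000 -1.0000 0.2500]
Step 2: x=[4.5625 9.8438 16.2969] v=[0.6250 -1.3125 0.3438]
Step 3: x=[4.6954 9.4805 16.4122] v=[0.2657 -0.7266 0.2305]
Step 4: x=[4.5245 9.6539 16.4110] v=[-0.3418 0.3467 -0.0025]
Max displacement = 2.5195

Answer: 2.5195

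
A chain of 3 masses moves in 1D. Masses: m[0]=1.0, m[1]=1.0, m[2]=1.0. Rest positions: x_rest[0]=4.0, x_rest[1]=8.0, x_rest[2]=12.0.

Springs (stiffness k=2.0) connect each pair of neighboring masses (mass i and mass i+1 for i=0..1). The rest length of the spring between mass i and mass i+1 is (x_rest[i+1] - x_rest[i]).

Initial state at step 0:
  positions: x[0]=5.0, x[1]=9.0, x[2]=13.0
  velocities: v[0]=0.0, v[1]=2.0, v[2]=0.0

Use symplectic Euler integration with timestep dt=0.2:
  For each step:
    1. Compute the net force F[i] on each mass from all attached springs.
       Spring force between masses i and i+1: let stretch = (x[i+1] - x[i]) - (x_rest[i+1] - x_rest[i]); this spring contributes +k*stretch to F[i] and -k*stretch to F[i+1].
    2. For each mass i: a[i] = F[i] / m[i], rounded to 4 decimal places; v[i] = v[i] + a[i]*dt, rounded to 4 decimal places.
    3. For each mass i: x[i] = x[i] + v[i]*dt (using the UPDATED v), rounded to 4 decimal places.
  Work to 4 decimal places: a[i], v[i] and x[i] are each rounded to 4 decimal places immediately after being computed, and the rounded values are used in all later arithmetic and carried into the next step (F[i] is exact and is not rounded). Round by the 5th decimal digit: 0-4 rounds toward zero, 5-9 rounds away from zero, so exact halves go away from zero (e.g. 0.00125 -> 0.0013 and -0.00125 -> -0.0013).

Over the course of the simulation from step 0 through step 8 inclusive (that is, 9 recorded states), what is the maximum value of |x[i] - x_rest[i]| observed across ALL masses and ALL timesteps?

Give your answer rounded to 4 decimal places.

Step 0: x=[5.0000 9.0000 13.0000] v=[0.0000 2.0000 0.0000]
Step 1: x=[5.0000 9.4000 13.0000] v=[0.0000 2.0000 0.0000]
Step 2: x=[5.0320 9.7360 13.0320] v=[0.1600 1.6800 0.1600]
Step 3: x=[5.1203 9.9594 13.1203] v=[0.4416 1.1168 0.4416]
Step 4: x=[5.2757 10.0485 13.2757] v=[0.7772 0.4455 0.7772]
Step 5: x=[5.4930 10.0140 13.4930] v=[1.0863 -0.1727 1.0863]
Step 6: x=[5.7519 9.8961 13.7519] v=[1.2947 -0.5895 1.2947]
Step 7: x=[6.0224 9.7551 14.0224] v=[1.3524 -0.7049 1.3524]
Step 8: x=[6.2715 9.6569 14.2715] v=[1.2455 -0.4911 1.2455]
Max displacement = 2.2715

Answer: 2.2715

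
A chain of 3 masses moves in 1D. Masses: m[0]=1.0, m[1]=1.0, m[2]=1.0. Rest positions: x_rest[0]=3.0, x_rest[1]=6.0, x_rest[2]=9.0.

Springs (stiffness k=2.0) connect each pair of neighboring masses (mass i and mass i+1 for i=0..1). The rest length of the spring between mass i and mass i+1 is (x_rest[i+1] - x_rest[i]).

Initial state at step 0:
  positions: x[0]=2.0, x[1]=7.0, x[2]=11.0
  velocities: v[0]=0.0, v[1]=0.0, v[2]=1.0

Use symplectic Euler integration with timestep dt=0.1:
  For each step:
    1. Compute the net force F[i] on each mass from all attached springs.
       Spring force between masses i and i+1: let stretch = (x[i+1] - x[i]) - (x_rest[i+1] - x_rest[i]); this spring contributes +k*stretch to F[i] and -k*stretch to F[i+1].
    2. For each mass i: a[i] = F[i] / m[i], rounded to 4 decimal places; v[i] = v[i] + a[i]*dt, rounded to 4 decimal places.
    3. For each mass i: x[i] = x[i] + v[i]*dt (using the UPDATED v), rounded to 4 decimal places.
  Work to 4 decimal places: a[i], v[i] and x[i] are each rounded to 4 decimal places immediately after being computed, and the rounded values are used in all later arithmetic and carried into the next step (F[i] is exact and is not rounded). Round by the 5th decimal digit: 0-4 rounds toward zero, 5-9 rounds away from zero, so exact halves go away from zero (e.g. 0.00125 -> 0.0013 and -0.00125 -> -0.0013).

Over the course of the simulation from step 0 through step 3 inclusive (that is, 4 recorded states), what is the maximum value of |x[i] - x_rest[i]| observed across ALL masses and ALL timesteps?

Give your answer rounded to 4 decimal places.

Answer: 2.1721

Derivation:
Step 0: x=[2.0000 7.0000 11.0000] v=[0.0000 0.0000 1.0000]
Step 1: x=[2.0400 6.9800 11.0800] v=[0.4000 -0.2000 0.8000]
Step 2: x=[2.1188 6.9432 11.1380] v=[0.7880 -0.3680 0.5800]
Step 3: x=[2.2341 6.8938 11.1721] v=[1.1529 -0.4939 0.3410]
Max displacement = 2.1721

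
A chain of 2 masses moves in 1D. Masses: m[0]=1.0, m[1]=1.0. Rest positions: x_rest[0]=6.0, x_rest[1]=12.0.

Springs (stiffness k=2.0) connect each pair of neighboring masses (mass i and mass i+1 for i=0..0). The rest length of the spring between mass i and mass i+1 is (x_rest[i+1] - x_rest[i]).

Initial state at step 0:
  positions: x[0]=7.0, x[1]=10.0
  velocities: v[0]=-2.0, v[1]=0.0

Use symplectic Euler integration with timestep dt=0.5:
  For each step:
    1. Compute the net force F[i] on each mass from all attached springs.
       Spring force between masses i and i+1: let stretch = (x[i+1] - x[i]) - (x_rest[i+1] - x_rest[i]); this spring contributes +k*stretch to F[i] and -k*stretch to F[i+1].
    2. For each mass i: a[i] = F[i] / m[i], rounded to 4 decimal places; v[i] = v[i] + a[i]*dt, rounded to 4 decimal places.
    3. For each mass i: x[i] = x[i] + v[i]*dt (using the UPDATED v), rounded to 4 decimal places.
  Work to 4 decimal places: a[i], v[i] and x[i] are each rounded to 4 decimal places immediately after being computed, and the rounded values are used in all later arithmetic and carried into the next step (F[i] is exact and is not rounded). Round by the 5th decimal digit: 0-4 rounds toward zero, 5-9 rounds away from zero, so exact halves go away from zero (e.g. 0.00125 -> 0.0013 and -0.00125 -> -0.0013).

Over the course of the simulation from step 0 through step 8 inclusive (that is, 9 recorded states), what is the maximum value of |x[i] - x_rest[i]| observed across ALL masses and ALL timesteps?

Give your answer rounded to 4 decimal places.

Answer: 6.5000

Derivation:
Step 0: x=[7.0000 10.0000] v=[-2.0000 0.0000]
Step 1: x=[4.5000 11.5000] v=[-5.0000 3.0000]
Step 2: x=[2.5000 12.5000] v=[-4.0000 2.0000]
Step 3: x=[2.5000 11.5000] v=[0.0000 -2.0000]
Step 4: x=[4.0000 9.0000] v=[3.0000 -5.0000]
Step 5: x=[5.0000 7.0000] v=[2.0000 -4.0000]
Step 6: x=[4.0000 7.0000] v=[-2.0000 0.0000]
Step 7: x=[1.5000 8.5000] v=[-5.0000 3.0000]
Step 8: x=[-0.5000 9.5000] v=[-4.0000 2.0000]
Max displacement = 6.5000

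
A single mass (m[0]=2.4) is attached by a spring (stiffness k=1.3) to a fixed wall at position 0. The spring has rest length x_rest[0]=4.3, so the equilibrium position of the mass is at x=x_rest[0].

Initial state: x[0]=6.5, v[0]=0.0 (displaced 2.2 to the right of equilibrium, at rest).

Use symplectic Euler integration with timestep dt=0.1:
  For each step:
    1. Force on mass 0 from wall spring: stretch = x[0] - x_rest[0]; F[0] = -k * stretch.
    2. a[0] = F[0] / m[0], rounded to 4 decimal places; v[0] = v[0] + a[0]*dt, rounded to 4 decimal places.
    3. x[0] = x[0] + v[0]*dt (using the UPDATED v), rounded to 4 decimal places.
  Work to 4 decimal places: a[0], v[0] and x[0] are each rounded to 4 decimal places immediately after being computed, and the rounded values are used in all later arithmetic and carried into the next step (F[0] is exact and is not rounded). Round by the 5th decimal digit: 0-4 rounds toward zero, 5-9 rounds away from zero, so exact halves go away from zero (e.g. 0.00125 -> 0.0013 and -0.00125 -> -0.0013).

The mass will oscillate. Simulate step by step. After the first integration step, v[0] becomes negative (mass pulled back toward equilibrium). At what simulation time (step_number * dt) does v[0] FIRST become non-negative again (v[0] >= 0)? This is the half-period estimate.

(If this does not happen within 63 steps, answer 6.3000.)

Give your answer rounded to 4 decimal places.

Answer: 4.3000

Derivation:
Step 0: x=[6.5000] v=[0.0000]
Step 1: x=[6.4881] v=[-0.1192]
Step 2: x=[6.4643] v=[-0.2377]
Step 3: x=[6.4288] v=[-0.3549]
Step 4: x=[6.3818] v=[-0.4702]
Step 5: x=[6.3235] v=[-0.5830]
Step 6: x=[6.2542] v=[-0.6926]
Step 7: x=[6.1744] v=[-0.7985]
Step 8: x=[6.0844] v=[-0.9000]
Step 9: x=[5.9847] v=[-0.9967]
Step 10: x=[5.8759] v=[-1.0880]
Step 11: x=[5.7586] v=[-1.1734]
Step 12: x=[5.6334] v=[-1.2524]
Step 13: x=[5.5009] v=[-1.3246]
Step 14: x=[5.3619] v=[-1.3897]
Step 15: x=[5.2172] v=[-1.4472]
Step 16: x=[5.0675] v=[-1.4969]
Step 17: x=[4.9137] v=[-1.5385]
Step 18: x=[4.7565] v=[-1.5717]
Step 19: x=[4.5969] v=[-1.5964]
Step 20: x=[4.4357] v=[-1.6125]
Step 21: x=[4.2737] v=[-1.6199]
Step 22: x=[4.1119] v=[-1.6185]
Step 23: x=[3.9511] v=[-1.6083]
Step 24: x=[3.7922] v=[-1.5894]
Step 25: x=[3.6360] v=[-1.5619]
Step 26: x=[3.4834] v=[-1.5259]
Step 27: x=[3.3352] v=[-1.4817]
Step 28: x=[3.1923] v=[-1.4294]
Step 29: x=[3.0554] v=[-1.3694]
Step 30: x=[2.9252] v=[-1.3020]
Step 31: x=[2.8025] v=[-1.2275]
Step 32: x=[2.6879] v=[-1.1464]
Step 33: x=[2.5820] v=[-1.0591]
Step 34: x=[2.4854] v=[-0.9660]
Step 35: x=[2.3986] v=[-0.8677]
Step 36: x=[2.3221] v=[-0.7647]
Step 37: x=[2.2563] v=[-0.6576]
Step 38: x=[2.2016] v=[-0.5469]
Step 39: x=[2.1583] v=[-0.4332]
Step 40: x=[2.1266] v=[-0.3172]
Step 41: x=[2.1067] v=[-0.1995]
Step 42: x=[2.0986] v=[-0.0807]
Step 43: x=[2.1025] v=[0.0385]
First v>=0 after going negative at step 43, time=4.3000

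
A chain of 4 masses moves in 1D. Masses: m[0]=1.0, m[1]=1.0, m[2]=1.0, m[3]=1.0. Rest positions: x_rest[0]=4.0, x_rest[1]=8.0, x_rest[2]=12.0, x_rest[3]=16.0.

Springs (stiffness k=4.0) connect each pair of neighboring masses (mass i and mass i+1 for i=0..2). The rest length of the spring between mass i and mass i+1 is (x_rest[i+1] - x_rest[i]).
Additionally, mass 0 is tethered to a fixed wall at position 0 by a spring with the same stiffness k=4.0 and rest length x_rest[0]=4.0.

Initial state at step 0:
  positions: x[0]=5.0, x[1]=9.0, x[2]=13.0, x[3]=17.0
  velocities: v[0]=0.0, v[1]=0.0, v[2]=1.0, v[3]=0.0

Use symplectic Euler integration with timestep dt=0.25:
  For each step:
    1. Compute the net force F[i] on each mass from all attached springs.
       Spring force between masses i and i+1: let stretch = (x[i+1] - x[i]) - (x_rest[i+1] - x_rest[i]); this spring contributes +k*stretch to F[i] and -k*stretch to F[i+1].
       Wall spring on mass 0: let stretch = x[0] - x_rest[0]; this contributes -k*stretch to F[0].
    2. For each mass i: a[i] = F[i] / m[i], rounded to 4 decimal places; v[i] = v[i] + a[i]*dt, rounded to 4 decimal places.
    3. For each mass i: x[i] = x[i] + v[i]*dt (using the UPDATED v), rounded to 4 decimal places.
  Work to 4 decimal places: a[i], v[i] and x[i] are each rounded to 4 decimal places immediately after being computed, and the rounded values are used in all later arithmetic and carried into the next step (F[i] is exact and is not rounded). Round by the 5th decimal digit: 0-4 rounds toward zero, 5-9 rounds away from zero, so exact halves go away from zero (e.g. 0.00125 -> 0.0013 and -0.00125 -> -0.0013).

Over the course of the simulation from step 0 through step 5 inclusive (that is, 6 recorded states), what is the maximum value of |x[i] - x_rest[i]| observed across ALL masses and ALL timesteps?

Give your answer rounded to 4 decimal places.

Step 0: x=[5.0000 9.0000 13.0000 17.0000] v=[0.0000 0.0000 1.0000 0.0000]
Step 1: x=[4.7500 9.0000 13.2500 17.0000] v=[-1.0000 0.0000 1.0000 0.0000]
Step 2: x=[4.3750 9.0000 13.3750 17.0625] v=[-1.5000 0.0000 0.5000 0.2500]
Step 3: x=[4.0625 8.9375 13.3281 17.2031] v=[-1.2500 -0.2500 -0.1875 0.5625]
Step 4: x=[3.9531 8.7539 13.1523 17.3750] v=[-0.4375 -0.7344 -0.7031 0.6875]
Step 5: x=[4.0557 8.4697 12.9326 17.4912] v=[0.4102 -1.1368 -0.8788 0.4648]
Max displacement = 1.4912

Answer: 1.4912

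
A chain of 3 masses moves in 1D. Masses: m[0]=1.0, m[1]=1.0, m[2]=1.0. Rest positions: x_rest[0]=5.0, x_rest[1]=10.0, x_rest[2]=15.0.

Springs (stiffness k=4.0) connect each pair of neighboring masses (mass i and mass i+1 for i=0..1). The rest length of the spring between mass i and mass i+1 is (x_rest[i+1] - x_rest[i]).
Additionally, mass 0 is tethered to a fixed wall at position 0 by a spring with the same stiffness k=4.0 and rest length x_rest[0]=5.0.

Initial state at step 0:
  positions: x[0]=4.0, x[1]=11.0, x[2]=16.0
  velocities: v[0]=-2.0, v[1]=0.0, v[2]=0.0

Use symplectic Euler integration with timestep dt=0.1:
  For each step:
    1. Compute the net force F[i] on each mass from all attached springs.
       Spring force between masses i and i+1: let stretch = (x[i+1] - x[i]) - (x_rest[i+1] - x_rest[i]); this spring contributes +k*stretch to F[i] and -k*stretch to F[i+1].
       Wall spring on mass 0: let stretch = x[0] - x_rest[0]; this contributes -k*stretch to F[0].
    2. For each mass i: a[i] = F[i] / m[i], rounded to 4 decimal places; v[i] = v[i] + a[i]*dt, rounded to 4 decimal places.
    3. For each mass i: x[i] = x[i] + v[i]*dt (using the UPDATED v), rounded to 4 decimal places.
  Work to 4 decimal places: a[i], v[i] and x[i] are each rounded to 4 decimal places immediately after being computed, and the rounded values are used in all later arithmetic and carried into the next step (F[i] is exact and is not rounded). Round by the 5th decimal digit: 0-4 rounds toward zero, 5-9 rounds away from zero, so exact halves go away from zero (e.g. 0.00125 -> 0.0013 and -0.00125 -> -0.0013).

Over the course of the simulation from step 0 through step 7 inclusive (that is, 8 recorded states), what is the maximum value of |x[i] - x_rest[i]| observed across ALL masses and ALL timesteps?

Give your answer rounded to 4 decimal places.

Answer: 1.0800

Derivation:
Step 0: x=[4.0000 11.0000 16.0000] v=[-2.0000 0.0000 0.0000]
Step 1: x=[3.9200 10.9200 16.0000] v=[-0.8000 -0.8000 0.0000]
Step 2: x=[3.9632 10.7632 15.9968] v=[0.4320 -1.5680 -0.0320]
Step 3: x=[4.1199 10.5437 15.9843] v=[1.5667 -2.1946 -0.1254]
Step 4: x=[4.3687 10.2849 15.9541] v=[2.4883 -2.5879 -0.3016]
Step 5: x=[4.6794 10.0162 15.8972] v=[3.1073 -2.6867 -0.5693]
Step 6: x=[5.0164 9.7693 15.8050] v=[3.3703 -2.4690 -0.9217]
Step 7: x=[5.3429 9.5737 15.6714] v=[3.2649 -1.9559 -1.3360]
Max displacement = 1.0800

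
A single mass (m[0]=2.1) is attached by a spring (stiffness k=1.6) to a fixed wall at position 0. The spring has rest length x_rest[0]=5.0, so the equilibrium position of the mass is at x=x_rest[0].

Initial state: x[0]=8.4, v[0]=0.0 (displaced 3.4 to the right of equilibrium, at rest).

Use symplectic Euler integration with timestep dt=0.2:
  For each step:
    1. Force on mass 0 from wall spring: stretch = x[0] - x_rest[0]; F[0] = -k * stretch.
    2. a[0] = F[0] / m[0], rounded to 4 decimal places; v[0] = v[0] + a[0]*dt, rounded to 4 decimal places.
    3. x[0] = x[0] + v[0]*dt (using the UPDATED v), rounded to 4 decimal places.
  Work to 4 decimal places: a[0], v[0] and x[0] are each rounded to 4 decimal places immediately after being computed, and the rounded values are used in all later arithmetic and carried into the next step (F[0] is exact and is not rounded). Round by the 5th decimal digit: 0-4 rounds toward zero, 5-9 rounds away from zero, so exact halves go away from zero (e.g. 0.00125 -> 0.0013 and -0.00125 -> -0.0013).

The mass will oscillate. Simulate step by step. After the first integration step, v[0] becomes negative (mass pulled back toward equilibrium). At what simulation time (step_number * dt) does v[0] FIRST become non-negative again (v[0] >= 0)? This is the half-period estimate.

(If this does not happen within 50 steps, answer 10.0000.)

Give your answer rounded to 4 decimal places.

Answer: 3.6000

Derivation:
Step 0: x=[8.4000] v=[0.0000]
Step 1: x=[8.2964] v=[-0.5181]
Step 2: x=[8.0923] v=[-1.0204]
Step 3: x=[7.7940] v=[-1.4916]
Step 4: x=[7.4105] v=[-1.9174]
Step 5: x=[6.9536] v=[-2.2847]
Step 6: x=[6.4371] v=[-2.5824]
Step 7: x=[5.8768] v=[-2.8014]
Step 8: x=[5.2898] v=[-2.9350]
Step 9: x=[4.6940] v=[-2.9792]
Step 10: x=[4.1075] v=[-2.9326]
Step 11: x=[3.5482] v=[-2.7966]
Step 12: x=[3.0331] v=[-2.5754]
Step 13: x=[2.5780] v=[-2.2757]
Step 14: x=[2.1967] v=[-1.9066]
Step 15: x=[1.9008] v=[-1.4794]
Step 16: x=[1.6994] v=[-1.0071]
Step 17: x=[1.5986] v=[-0.5042]
Step 18: x=[1.6014] v=[0.0141]
First v>=0 after going negative at step 18, time=3.6000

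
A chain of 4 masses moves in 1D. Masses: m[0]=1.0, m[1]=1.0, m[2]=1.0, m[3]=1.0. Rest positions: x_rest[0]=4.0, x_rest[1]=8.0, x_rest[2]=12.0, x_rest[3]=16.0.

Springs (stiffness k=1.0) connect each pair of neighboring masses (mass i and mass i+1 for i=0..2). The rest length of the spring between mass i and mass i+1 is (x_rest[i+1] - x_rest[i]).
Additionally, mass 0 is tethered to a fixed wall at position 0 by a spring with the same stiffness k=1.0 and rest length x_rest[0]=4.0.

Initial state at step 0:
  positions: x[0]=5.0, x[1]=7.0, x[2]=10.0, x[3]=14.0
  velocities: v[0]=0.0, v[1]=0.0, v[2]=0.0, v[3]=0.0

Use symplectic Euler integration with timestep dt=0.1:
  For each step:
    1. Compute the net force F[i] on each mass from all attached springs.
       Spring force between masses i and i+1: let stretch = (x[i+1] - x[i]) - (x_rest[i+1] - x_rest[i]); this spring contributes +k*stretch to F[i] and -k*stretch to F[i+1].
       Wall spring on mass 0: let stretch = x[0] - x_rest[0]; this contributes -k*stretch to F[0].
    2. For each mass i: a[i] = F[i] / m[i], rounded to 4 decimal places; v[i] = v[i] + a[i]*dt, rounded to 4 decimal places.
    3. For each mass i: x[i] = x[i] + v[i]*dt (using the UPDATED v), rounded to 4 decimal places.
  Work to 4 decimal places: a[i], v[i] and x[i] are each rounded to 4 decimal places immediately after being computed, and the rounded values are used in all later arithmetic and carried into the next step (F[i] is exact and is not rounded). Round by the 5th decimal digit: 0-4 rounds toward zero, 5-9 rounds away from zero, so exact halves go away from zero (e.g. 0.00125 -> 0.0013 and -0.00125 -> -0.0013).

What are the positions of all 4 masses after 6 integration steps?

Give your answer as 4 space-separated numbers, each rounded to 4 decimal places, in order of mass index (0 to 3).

Answer: 4.4175 7.1832 10.2030 14.0069

Derivation:
Step 0: x=[5.0000 7.0000 10.0000 14.0000] v=[0.0000 0.0000 0.0000 0.0000]
Step 1: x=[4.9700 7.0100 10.0100 14.0000] v=[-0.3000 0.1000 0.1000 0.0000]
Step 2: x=[4.9107 7.0296 10.0299 14.0001] v=[-0.5930 0.1960 0.1990 0.0010]
Step 3: x=[4.8235 7.0580 10.0595 14.0005] v=[-0.8722 0.2841 0.2960 0.0040]
Step 4: x=[4.7104 7.0941 10.0985 14.0015] v=[-1.1311 0.3608 0.3900 0.0099]
Step 5: x=[4.5740 7.1364 10.1465 14.0035] v=[-1.3638 0.4229 0.4799 0.0196]
Step 6: x=[4.4175 7.1832 10.2030 14.0069] v=[-1.5650 0.4677 0.5646 0.0339]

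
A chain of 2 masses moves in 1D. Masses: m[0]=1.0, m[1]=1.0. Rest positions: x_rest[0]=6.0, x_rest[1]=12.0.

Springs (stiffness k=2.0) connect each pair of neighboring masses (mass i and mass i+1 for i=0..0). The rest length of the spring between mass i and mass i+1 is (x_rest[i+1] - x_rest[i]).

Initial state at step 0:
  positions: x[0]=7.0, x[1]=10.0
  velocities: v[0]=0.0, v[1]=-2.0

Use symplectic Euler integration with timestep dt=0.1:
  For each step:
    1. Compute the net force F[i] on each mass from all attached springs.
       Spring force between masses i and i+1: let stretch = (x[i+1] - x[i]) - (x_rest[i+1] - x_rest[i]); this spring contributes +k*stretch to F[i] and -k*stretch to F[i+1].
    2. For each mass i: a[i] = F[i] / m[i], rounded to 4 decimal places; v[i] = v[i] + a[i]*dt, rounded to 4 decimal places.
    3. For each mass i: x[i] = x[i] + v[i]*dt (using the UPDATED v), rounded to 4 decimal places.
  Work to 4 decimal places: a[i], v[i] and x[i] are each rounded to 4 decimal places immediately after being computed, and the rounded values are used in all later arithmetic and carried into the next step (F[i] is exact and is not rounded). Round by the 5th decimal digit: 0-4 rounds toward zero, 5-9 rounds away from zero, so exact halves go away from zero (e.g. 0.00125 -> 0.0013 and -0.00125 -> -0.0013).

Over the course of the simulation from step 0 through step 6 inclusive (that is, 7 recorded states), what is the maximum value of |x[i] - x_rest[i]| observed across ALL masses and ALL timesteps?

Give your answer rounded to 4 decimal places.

Step 0: x=[7.0000 10.0000] v=[0.0000 -2.0000]
Step 1: x=[6.9400 9.8600] v=[-0.6000 -1.4000]
Step 2: x=[6.8184 9.7816] v=[-1.2160 -0.7840]
Step 3: x=[6.6361 9.7639] v=[-1.8234 -0.1766]
Step 4: x=[6.3963 9.8037] v=[-2.3978 0.3978]
Step 5: x=[6.1047 9.8953] v=[-2.9163 0.9163]
Step 6: x=[5.7689 10.0311] v=[-3.3582 1.3582]
Max displacement = 2.2361

Answer: 2.2361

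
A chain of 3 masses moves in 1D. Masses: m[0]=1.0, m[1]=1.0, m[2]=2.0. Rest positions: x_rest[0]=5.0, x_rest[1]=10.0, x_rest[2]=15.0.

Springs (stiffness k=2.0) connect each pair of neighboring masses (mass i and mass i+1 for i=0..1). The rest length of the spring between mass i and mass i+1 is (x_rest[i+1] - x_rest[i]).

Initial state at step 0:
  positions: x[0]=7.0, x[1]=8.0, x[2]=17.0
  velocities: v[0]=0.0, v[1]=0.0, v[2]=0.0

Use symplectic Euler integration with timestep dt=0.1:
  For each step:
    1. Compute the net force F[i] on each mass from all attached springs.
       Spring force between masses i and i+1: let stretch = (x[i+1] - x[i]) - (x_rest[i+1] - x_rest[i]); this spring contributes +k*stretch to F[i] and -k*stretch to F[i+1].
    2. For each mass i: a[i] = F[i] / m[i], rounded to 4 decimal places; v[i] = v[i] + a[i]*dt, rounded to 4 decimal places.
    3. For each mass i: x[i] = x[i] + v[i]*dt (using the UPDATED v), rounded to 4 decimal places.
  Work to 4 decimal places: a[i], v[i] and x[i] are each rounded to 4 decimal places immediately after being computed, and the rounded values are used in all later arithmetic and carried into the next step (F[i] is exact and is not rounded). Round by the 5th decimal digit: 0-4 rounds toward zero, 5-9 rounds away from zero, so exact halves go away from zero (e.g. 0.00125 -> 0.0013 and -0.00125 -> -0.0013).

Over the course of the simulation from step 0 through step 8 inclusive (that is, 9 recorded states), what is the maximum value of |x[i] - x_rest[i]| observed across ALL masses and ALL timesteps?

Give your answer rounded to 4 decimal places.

Step 0: x=[7.0000 8.0000 17.0000] v=[0.0000 0.0000 0.0000]
Step 1: x=[6.9200 8.1600 16.9600] v=[-0.8000 1.6000 -0.4000]
Step 2: x=[6.7648 8.4712 16.8820] v=[-1.5520 3.1120 -0.7800]
Step 3: x=[6.5437 8.9165 16.7699] v=[-2.2107 4.4529 -1.1211]
Step 4: x=[6.2701 9.4714 16.6293] v=[-2.7361 5.5490 -1.4064]
Step 5: x=[5.9605 10.1054 16.4671] v=[-3.0958 6.3403 -1.6222]
Step 6: x=[5.6338 10.7838 16.2913] v=[-3.2668 6.7837 -1.7584]
Step 7: x=[5.3101 11.4693 16.1104] v=[-3.2368 6.8552 -1.8092]
Step 8: x=[5.0096 12.1245 15.9331] v=[-3.0050 6.5516 -1.7733]
Max displacement = 2.1245

Answer: 2.1245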